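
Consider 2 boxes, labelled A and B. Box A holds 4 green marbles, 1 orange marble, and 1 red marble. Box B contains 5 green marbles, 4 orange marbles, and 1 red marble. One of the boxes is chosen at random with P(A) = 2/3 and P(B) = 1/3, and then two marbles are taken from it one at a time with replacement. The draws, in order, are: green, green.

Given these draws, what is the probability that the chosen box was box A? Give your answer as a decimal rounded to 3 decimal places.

The likelihood of the observed sequence under each hypothesis: P(data | box A) = (4/6)(4/6) = 4/9; P(data | box B) = (5/10)(5/10) = 1/4.
Multiplying each by its prior: 2/3 · 4/9 = 8/27, 1/3 · 1/4 = 1/12; summing to 41/108.
So P(box A | data) = (8/27) / (41/108) = 32/41.

0.780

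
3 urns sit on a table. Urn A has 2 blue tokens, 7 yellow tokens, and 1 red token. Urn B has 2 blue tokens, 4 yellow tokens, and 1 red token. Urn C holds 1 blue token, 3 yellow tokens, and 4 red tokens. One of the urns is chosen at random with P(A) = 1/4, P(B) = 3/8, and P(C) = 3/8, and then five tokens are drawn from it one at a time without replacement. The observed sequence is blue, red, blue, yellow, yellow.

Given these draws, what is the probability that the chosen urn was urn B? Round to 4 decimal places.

Under each hypothesis, the probability of the observed sequence is: P(data | urn A) = (2/10)(1/9)(1/8)(7/7)(6/6) = 0.0027778; P(data | urn B) = (2/7)(1/6)(1/5)(4/4)(3/3) = 0.0095238; P(data | urn C) = (1/8)(4/7)(0/6) = 0.
Weighting by the prior gives 1/4 · 0.0027778 = 0.00069444, 3/8 · 0.0095238 = 0.0035714, 3/8 · 0 = 0; summing to 0.0042659.
By Bayes' rule, P(urn B | data) = (0.0035714) / (0.0042659) = 0.83721.

0.8372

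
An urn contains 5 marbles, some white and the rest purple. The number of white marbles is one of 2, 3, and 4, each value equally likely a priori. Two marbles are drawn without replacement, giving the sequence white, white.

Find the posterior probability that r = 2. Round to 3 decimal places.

The likelihood of the observed sequence under each hypothesis: P(data | r = 2) = (2/5)(1/4) = 1/10; P(data | r = 3) = (3/5)(2/4) = 3/10; P(data | r = 4) = (4/5)(3/4) = 3/5.
Weighting by the prior gives 1/3 · 1/10 = 1/30, 1/3 · 3/10 = 1/10, 1/3 · 3/5 = 1/5; these sum to 1/3.
So P(r = 2 | data) = (1/30) / (1/3) = 1/10.

0.100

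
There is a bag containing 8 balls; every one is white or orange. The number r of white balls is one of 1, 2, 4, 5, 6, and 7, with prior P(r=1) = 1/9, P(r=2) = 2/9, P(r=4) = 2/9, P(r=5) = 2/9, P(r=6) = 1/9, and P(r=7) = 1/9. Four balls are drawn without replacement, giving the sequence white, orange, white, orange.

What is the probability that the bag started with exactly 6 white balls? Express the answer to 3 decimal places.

The likelihood of the observed sequence under each hypothesis: P(data | r = 1) = (1/8)(7/7)(0/6) = 0; P(data | r = 2) = (2/8)(6/7)(1/6)(5/5) = 0.035714; P(data | r = 4) = (4/8)(4/7)(3/6)(3/5) = 0.085714; P(data | r = 5) = (5/8)(3/7)(4/6)(2/5) = 0.071429; P(data | r = 6) = (6/8)(2/7)(5/6)(1/5) = 0.035714; P(data | r = 7) = (7/8)(1/7)(6/6)(0/5) = 0.
The prior-weighted likelihoods are 1/9 · 0 = 0, 2/9 · 0.035714 = 0.0079365, 2/9 · 0.085714 = 0.019048, 2/9 · 0.071429 = 0.015873, 1/9 · 0.035714 = 0.0039683, 1/9 · 0 = 0; summing to 0.046825.
By Bayes' rule, P(r = 6 | data) = (0.0039683) / (0.046825) = 0.084746.

0.085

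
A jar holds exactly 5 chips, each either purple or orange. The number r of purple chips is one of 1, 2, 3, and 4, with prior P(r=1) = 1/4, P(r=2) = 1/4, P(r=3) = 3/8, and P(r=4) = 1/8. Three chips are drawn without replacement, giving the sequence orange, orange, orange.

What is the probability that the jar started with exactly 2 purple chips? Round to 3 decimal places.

For each hypothesis, P(data | H) works out to: P(data | r = 1) = (4/5)(3/4)(2/3) = 2/5; P(data | r = 2) = (3/5)(2/4)(1/3) = 1/10; P(data | r = 3) = (2/5)(1/4)(0/3) = 0; P(data | r = 4) = (1/5)(0/4) = 0.
Weighting by the prior gives 1/4 · 2/5 = 1/10, 1/4 · 1/10 = 1/40, 3/8 · 0 = 0, 1/8 · 0 = 0; these sum to 1/8.
So P(r = 2 | data) = (1/40) / (1/8) = 1/5.

0.200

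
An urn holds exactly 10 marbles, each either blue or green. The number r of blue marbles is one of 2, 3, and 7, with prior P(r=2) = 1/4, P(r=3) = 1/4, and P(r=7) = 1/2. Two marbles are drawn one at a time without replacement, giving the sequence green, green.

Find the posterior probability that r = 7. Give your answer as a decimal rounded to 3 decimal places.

Under each hypothesis, the probability of the observed sequence is: P(data | r = 2) = (8/10)(7/9) = 28/45; P(data | r = 3) = (7/10)(6/9) = 7/15; P(data | r = 7) = (3/10)(2/9) = 1/15.
Multiplying each by its prior: 1/4 · 28/45 = 7/45, 1/4 · 7/15 = 7/60, 1/2 · 1/15 = 1/30; summing to 11/36.
By Bayes' rule, P(r = 7 | data) = (1/30) / (11/36) = 6/55.

0.109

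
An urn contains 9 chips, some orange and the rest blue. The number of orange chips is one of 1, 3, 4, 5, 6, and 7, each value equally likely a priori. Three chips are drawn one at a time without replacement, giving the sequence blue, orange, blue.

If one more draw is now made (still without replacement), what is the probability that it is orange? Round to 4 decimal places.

0.4583

Compute the likelihood of the observed sequence for each case: P(data | r = 1) = (8/9)(1/8)(7/7) = 1/9; P(data | r = 3) = (6/9)(3/8)(5/7) = 5/28; P(data | r = 4) = (5/9)(4/8)(4/7) = 10/63; P(data | r = 5) = (4/9)(5/8)(3/7) = 5/42; P(data | r = 6) = (3/9)(6/8)(2/7) = 1/14; P(data | r = 7) = (2/9)(7/8)(1/7) = 1/36.
The prior-weighted likelihoods are 1/6 · 1/9 = 1/54, 1/6 · 5/28 = 5/168, 1/6 · 10/63 = 5/189, 1/6 · 5/42 = 5/252, 1/6 · 1/14 = 1/84, 1/6 · 1/36 = 1/216; summing to 1/9.
The posterior is then P(r = 1 | data) = 1/6, P(r = 3 | data) = 15/56, P(r = 4 | data) = 5/21, P(r = 5 | data) = 5/28, P(r = 6 | data) = 3/28, P(r = 7 | data) = 1/24.
So P(orange next | data) = Σ P(orange next | H) P(H | data) = (0)(1/6) + (1/3)(15/56) + (1/2)(5/21) + (2/3)(5/28) + (5/6)(3/28) + (1)(1/24) = 11/24.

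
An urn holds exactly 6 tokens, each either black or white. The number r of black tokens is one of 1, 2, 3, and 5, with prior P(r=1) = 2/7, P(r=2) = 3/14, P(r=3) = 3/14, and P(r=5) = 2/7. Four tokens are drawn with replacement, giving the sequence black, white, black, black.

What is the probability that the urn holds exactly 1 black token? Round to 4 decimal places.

0.0233

For each hypothesis, P(data | H) works out to: P(data | r = 1) = (1/6)(5/6)(1/6)(1/6) = 0.003858; P(data | r = 2) = (2/6)(4/6)(2/6)(2/6) = 0.024691; P(data | r = 3) = (3/6)(3/6)(3/6)(3/6) = 0.0625; P(data | r = 5) = (5/6)(1/6)(5/6)(5/6) = 0.096451.
Weighting by the prior gives 2/7 · 0.003858 = 0.0011023, 3/14 · 0.024691 = 0.005291, 3/14 · 0.0625 = 0.013393, 2/7 · 0.096451 = 0.027557; summing to 0.047343.
Hence P(r = 1 | data) = (0.0011023) / (0.047343) = 0.023283.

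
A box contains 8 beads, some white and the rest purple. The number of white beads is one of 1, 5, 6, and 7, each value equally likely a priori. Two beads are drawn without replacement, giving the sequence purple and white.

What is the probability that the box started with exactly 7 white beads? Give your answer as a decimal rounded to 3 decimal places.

0.171

For each hypothesis, P(data | H) works out to: P(data | r = 1) = (7/8)(1/7) = 1/8; P(data | r = 5) = (3/8)(5/7) = 15/56; P(data | r = 6) = (2/8)(6/7) = 3/14; P(data | r = 7) = (1/8)(7/7) = 1/8.
The prior-weighted likelihoods are 1/4 · 1/8 = 1/32, 1/4 · 15/56 = 15/224, 1/4 · 3/14 = 3/56, 1/4 · 1/8 = 1/32; these sum to 41/224.
So P(r = 7 | data) = (1/32) / (41/224) = 7/41.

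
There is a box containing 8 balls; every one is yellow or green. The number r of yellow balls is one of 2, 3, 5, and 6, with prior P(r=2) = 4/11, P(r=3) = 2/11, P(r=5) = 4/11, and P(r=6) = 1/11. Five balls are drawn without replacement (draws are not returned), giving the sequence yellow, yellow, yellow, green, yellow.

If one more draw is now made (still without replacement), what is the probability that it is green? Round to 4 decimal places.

The likelihood of the observed sequence under each hypothesis: P(data | r = 2) = (2/8)(1/7)(0/6) = 0; P(data | r = 3) = (3/8)(2/7)(1/6)(5/5)(0/4) = 0; P(data | r = 5) = (5/8)(4/7)(3/6)(3/5)(2/4) = 3/56; P(data | r = 6) = (6/8)(5/7)(4/6)(2/5)(3/4) = 3/28.
Weighting by the prior gives 4/11 · 0 = 0, 2/11 · 0 = 0, 4/11 · 3/56 = 3/154, 1/11 · 3/28 = 3/308; with total 9/308.
Dividing through by the total gives posterior P(r = 2 | data) = 0, P(r = 3 | data) = 0, P(r = 5 | data) = 2/3, P(r = 6 | data) = 1/3.
Averaging over the posterior, P(green next | data) = (2/3)(2/3) + (1/3)(1/3) = 5/9.

0.5556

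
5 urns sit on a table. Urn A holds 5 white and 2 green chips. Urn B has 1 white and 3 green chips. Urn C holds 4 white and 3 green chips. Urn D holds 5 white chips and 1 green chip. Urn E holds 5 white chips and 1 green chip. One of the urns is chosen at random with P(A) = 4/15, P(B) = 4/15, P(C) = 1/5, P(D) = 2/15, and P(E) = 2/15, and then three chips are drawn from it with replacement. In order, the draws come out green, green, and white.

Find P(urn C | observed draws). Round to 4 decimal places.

0.2617

For each hypothesis, P(data | H) works out to: P(data | urn A) = (2/7)(2/7)(5/7) = 0.058309; P(data | urn B) = (3/4)(3/4)(1/4) = 0.14062; P(data | urn C) = (3/7)(3/7)(4/7) = 0.10496; P(data | urn D) = (1/6)(1/6)(5/6) = 0.023148; P(data | urn E) = (1/6)(1/6)(5/6) = 0.023148.
Multiplying each by its prior: 4/15 · 0.058309 = 0.015549, 4/15 · 0.14062 = 0.0375, 1/5 · 0.10496 = 0.020991, 2/15 · 0.023148 = 0.0030864, 2/15 · 0.023148 = 0.0030864; summing to 0.080213.
So P(urn C | data) = (0.020991) / (0.080213) = 0.26169.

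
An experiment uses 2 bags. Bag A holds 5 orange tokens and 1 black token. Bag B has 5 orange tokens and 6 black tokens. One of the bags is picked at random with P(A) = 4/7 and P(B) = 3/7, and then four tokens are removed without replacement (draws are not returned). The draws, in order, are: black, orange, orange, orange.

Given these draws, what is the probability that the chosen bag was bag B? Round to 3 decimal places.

For each hypothesis, P(data | H) works out to: P(data | bag A) = (1/6)(5/5)(4/4)(3/3) = 1/6; P(data | bag B) = (6/11)(5/10)(4/9)(3/8) = 1/22.
Multiplying each by its prior: 4/7 · 1/6 = 2/21, 3/7 · 1/22 = 3/154; with total 53/462.
Therefore the posterior P(bag B | data) = (3/154) / (53/462) = 9/53.

0.170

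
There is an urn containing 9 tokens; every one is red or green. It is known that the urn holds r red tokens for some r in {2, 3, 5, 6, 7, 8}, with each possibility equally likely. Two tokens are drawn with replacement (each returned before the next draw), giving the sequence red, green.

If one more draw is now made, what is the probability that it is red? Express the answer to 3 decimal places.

The likelihood of the observed sequence under each hypothesis: P(data | r = 2) = (2/9)(7/9) = 14/81; P(data | r = 3) = (3/9)(6/9) = 2/9; P(data | r = 5) = (5/9)(4/9) = 20/81; P(data | r = 6) = (6/9)(3/9) = 2/9; P(data | r = 7) = (7/9)(2/9) = 14/81; P(data | r = 8) = (8/9)(1/9) = 8/81.
Multiplying each by its prior: 1/6 · 14/81 = 7/243, 1/6 · 2/9 = 1/27, 1/6 · 20/81 = 10/243, 1/6 · 2/9 = 1/27, 1/6 · 14/81 = 7/243, 1/6 · 8/81 = 4/243; these sum to 46/243.
Dividing through by the total gives posterior P(r = 2 | data) = 7/46, P(r = 3 | data) = 9/46, P(r = 5 | data) = 5/23, P(r = 6 | data) = 9/46, P(r = 7 | data) = 7/46, P(r = 8 | data) = 2/23.
Averaging over the posterior, P(red next | data) = (2/9)(7/46) + (1/3)(9/46) + (5/9)(5/23) + (2/3)(9/46) + (7/9)(7/46) + (8/9)(2/23) = 113/207.

0.546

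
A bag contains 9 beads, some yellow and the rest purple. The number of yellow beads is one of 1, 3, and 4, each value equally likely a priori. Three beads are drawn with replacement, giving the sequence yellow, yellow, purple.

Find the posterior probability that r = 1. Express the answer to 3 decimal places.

0.056

The likelihood of the observed sequence under each hypothesis: P(data | r = 1) = (1/9)(1/9)(8/9) = 0.010974; P(data | r = 3) = (3/9)(3/9)(6/9) = 0.074074; P(data | r = 4) = (4/9)(4/9)(5/9) = 0.10974.
The prior-weighted likelihoods are 1/3 · 0.010974 = 0.003658, 1/3 · 0.074074 = 0.024691, 1/3 · 0.10974 = 0.03658; with total 0.064929.
Hence P(r = 1 | data) = (0.003658) / (0.064929) = 0.056338.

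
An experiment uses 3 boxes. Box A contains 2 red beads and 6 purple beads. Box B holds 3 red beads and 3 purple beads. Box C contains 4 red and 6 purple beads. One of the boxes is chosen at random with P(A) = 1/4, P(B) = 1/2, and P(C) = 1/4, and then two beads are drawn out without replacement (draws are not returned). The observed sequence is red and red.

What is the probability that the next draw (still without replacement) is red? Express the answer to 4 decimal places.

Under each hypothesis, the probability of the observed sequence is: P(data | box A) = (2/8)(1/7) = 0.035714; P(data | box B) = (3/6)(2/5) = 0.2; P(data | box C) = (4/10)(3/9) = 0.13333.
The prior-weighted likelihoods are 1/4 · 0.035714 = 0.0089286, 1/2 · 0.2 = 0.1, 1/4 · 0.13333 = 0.033333; with total 0.14226.
Dividing through by the total gives posterior P(box A | data) = 0.062762, P(box B | data) = 0.70293, P(box C | data) = 0.23431.
So P(red next | data) = Σ P(red next | H) P(H | data) = (0)(0.062762) + (1/4)(0.70293) + (1/4)(0.23431) = 0.23431.

0.2343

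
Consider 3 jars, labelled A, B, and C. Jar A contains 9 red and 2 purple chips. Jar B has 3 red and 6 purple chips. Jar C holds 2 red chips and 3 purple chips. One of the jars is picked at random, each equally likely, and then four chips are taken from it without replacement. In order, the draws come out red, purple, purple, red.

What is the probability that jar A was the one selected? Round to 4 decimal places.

Under each hypothesis, the probability of the observed sequence is: P(data | jar A) = (9/11)(2/10)(1/9)(8/8) = 0.018182; P(data | jar B) = (3/9)(6/8)(5/7)(2/6) = 0.059524; P(data | jar C) = (2/5)(3/4)(2/3)(1/2) = 0.1.
The prior-weighted likelihoods are 1/3 · 0.018182 = 0.0060606, 1/3 · 0.059524 = 0.019841, 1/3 · 0.1 = 0.033333; these sum to 0.059235.
Therefore the posterior P(jar A | data) = (0.0060606) / (0.059235) = 0.10231.

0.1023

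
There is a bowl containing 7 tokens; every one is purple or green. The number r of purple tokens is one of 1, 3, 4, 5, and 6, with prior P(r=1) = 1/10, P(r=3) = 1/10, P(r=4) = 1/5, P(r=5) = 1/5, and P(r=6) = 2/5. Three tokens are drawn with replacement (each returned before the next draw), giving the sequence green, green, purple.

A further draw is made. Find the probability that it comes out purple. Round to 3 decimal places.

0.527

For each hypothesis, P(data | H) works out to: P(data | r = 1) = (6/7)(6/7)(1/7) = 0.10496; P(data | r = 3) = (4/7)(4/7)(3/7) = 0.13994; P(data | r = 4) = (3/7)(3/7)(4/7) = 0.10496; P(data | r = 5) = (2/7)(2/7)(5/7) = 0.058309; P(data | r = 6) = (1/7)(1/7)(6/7) = 0.017493.
Weighting by the prior gives 1/10 · 0.10496 = 0.010496, 1/10 · 0.13994 = 0.013994, 1/5 · 0.10496 = 0.020991, 1/5 · 0.058309 = 0.011662, 2/5 · 0.017493 = 0.0069971; with total 0.06414.
Normalising, the posterior is P(r = 1 | data) = 0.16364, P(r = 3 | data) = 0.21818, P(r = 4 | data) = 0.32727, P(r = 5 | data) = 0.18182, P(r = 6 | data) = 0.10909.
Averaging over the posterior, P(purple next | data) = (1/7)(0.16364) + (3/7)(0.21818) + (4/7)(0.32727) + (5/7)(0.18182) + (6/7)(0.10909) = 0.52727.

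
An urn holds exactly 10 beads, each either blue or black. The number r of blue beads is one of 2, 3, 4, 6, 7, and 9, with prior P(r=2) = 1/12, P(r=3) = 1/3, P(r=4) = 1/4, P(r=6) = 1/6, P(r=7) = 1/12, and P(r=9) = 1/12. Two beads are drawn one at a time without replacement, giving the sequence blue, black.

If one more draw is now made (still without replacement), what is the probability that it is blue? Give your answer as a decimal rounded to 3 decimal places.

The likelihood of the observed sequence under each hypothesis: P(data | r = 2) = (2/10)(8/9) = 8/45; P(data | r = 3) = (3/10)(7/9) = 7/30; P(data | r = 4) = (4/10)(6/9) = 4/15; P(data | r = 6) = (6/10)(4/9) = 4/15; P(data | r = 7) = (7/10)(3/9) = 7/30; P(data | r = 9) = (9/10)(1/9) = 1/10.
The prior-weighted likelihoods are 1/12 · 8/45 = 2/135, 1/3 · 7/30 = 7/90, 1/4 · 4/15 = 1/15, 1/6 · 4/15 = 2/45, 1/12 · 7/30 = 7/360, 1/12 · 1/10 = 1/120; these sum to 25/108.
Dividing through by the total gives posterior P(r = 2 | data) = 8/125, P(r = 3 | data) = 42/125, P(r = 4 | data) = 36/125, P(r = 6 | data) = 24/125, P(r = 7 | data) = 21/250, P(r = 9 | data) = 9/250.
So P(blue next | data) = Σ P(blue next | H) P(H | data) = (1/8)(8/125) + (1/4)(42/125) + (3/8)(36/125) + (5/8)(24/125) + (3/4)(21/250) + (1)(9/250) = 419/1000.

0.419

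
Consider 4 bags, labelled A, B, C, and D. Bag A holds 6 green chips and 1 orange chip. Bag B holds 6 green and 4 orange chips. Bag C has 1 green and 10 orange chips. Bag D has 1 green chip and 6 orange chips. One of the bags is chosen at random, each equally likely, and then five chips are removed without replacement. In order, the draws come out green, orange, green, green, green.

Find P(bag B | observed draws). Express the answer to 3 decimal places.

0.250

For each hypothesis, P(data | H) works out to: P(data | bag A) = (6/7)(1/6)(5/5)(4/4)(3/3) = 1/7; P(data | bag B) = (6/10)(4/9)(5/8)(4/7)(3/6) = 1/21; P(data | bag C) = (1/11)(10/10)(0/9) = 0; P(data | bag D) = (1/7)(6/6)(0/5) = 0.
Multiplying each by its prior: 1/4 · 1/7 = 1/28, 1/4 · 1/21 = 1/84, 1/4 · 0 = 0, 1/4 · 0 = 0; summing to 1/21.
Therefore the posterior P(bag B | data) = (1/84) / (1/21) = 1/4.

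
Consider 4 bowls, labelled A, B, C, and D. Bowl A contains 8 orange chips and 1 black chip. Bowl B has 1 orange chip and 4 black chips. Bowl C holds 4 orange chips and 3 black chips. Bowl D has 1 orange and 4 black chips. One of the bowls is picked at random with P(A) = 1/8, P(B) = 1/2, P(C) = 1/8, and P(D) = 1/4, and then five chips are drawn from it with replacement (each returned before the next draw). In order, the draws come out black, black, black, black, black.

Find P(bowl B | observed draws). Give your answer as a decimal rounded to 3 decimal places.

0.662

For each hypothesis, P(data | H) works out to: P(data | bowl A) = (1/9)(1/9)(1/9)(1/9)(1/9) = 1.6935e-05; P(data | bowl B) = (4/5)(4/5)(4/5)(4/5)(4/5) = 0.32768; P(data | bowl C) = (3/7)(3/7)(3/7)(3/7)(3/7) = 0.014458; P(data | bowl D) = (4/5)(4/5)(4/5)(4/5)(4/5) = 0.32768.
The prior-weighted likelihoods are 1/8 · 1.6935e-05 = 2.1169e-06, 1/2 · 0.32768 = 0.16384, 1/8 · 0.014458 = 0.0018073, 1/4 · 0.32768 = 0.08192; with total 0.24757.
Therefore the posterior P(bowl B | data) = (0.16384) / (0.24757) = 0.66179.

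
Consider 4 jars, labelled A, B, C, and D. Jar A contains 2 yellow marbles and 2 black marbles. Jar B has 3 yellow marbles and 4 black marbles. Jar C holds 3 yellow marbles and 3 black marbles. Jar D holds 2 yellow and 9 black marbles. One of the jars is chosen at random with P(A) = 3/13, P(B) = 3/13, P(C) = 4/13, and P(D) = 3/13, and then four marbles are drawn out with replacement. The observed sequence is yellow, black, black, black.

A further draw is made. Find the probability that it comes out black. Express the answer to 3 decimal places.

Under each hypothesis, the probability of the observed sequence is: P(data | jar A) = (2/4)(2/4)(2/4)(2/4) = 0.0625; P(data | jar B) = (3/7)(4/7)(4/7)(4/7) = 0.079967; P(data | jar C) = (3/6)(3/6)(3/6)(3/6) = 0.0625; P(data | jar D) = (2/11)(9/11)(9/11)(9/11) = 0.099583.
Weighting by the prior gives 3/13 · 0.0625 = 0.014423, 3/13 · 0.079967 = 0.018454, 4/13 · 0.0625 = 0.019231, 3/13 · 0.099583 = 0.022981; with total 0.075088.
Normalising, the posterior is P(jar A | data) = 0.19208, P(jar B | data) = 0.24576, P(jar C | data) = 0.25611, P(jar D | data) = 0.30605.
So P(black next | data) = Σ P(black next | H) P(H | data) = (1/2)(0.19208) + (4/7)(0.24576) + (1/2)(0.25611) + (9/11)(0.30605) = 0.61493.

0.615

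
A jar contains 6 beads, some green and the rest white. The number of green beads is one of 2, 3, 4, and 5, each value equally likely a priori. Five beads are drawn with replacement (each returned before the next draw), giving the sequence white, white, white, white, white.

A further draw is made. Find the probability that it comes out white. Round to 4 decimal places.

Under each hypothesis, the probability of the observed sequence is: P(data | r = 2) = (4/6)(4/6)(4/6)(4/6)(4/6) = 0.13169; P(data | r = 3) = (3/6)(3/6)(3/6)(3/6)(3/6) = 0.03125; P(data | r = 4) = (2/6)(2/6)(2/6)(2/6)(2/6) = 0.0041152; P(data | r = 5) = (1/6)(1/6)(1/6)(1/6)(1/6) = 0.0001286.
Multiplying each by its prior: 1/4 · 0.13169 = 0.032922, 1/4 · 0.03125 = 0.0078125, 1/4 · 0.0041152 = 0.0010288, 1/4 · 0.0001286 = 3.215e-05; with total 0.041795.
Dividing through by the total gives posterior P(r = 2 | data) = 0.78769, P(r = 3 | data) = 0.18692, P(r = 4 | data) = 0.024615, P(r = 5 | data) = 0.00076923.
So P(white next | data) = Σ P(white next | H) P(H | data) = (2/3)(0.78769) + (1/2)(0.18692) + (1/3)(0.024615) + (1/6)(0.00076923) = 0.62692.

0.6269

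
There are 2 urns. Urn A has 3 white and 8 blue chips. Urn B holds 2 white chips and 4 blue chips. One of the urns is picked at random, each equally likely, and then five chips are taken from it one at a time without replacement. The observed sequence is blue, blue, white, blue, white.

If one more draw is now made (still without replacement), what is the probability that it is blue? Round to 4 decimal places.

Under each hypothesis, the probability of the observed sequence is: P(data | urn A) = (8/11)(7/10)(3/9)(6/8)(2/7) = 2/55; P(data | urn B) = (4/6)(3/5)(2/4)(2/3)(1/2) = 1/15.
The prior-weighted likelihoods are 1/2 · 2/55 = 1/55, 1/2 · 1/15 = 1/30; with total 17/330.
Normalising, the posterior is P(urn A | data) = 6/17, P(urn B | data) = 11/17.
So P(blue next | data) = Σ P(blue next | H) P(H | data) = (5/6)(6/17) + (1)(11/17) = 16/17.

0.9412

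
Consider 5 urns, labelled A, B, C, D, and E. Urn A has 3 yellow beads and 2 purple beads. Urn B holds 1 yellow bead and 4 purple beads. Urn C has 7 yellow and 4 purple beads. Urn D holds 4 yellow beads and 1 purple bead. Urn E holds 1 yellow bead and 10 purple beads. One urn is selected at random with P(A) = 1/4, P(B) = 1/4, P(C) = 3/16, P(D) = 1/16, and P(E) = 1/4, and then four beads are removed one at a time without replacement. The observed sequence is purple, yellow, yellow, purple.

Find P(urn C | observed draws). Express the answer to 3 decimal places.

0.323

The likelihood of the observed sequence under each hypothesis: P(data | urn A) = (2/5)(3/4)(2/3)(1/2) = 0.1; P(data | urn B) = (4/5)(1/4)(0/3) = 0; P(data | urn C) = (4/11)(7/10)(6/9)(3/8) = 0.063636; P(data | urn D) = (1/5)(4/4)(3/3)(0/2) = 0; P(data | urn E) = (10/11)(1/10)(0/9) = 0.
The prior-weighted likelihoods are 1/4 · 0.1 = 0.025, 1/4 · 0 = 0, 3/16 · 0.063636 = 0.011932, 1/16 · 0 = 0, 1/4 · 0 = 0; these sum to 0.036932.
Therefore the posterior P(urn C | data) = (0.011932) / (0.036932) = 0.32308.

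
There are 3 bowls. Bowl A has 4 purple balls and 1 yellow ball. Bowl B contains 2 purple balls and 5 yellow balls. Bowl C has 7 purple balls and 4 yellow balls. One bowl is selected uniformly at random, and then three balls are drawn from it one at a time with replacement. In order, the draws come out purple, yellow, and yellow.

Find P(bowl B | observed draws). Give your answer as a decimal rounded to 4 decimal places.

0.5566

Under each hypothesis, the probability of the observed sequence is: P(data | bowl A) = (4/5)(1/5)(1/5) = 0.032; P(data | bowl B) = (2/7)(5/7)(5/7) = 0.14577; P(data | bowl C) = (7/11)(4/11)(4/11) = 0.084147.
Weighting by the prior gives 1/3 · 0.032 = 0.010667, 1/3 · 0.14577 = 0.048591, 1/3 · 0.084147 = 0.028049; these sum to 0.087307.
By Bayes' rule, P(bowl B | data) = (0.048591) / (0.087307) = 0.55655.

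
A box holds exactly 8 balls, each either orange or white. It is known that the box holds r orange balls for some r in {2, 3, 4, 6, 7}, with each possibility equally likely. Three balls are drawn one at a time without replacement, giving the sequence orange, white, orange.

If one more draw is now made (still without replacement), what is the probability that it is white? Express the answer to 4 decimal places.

Compute the likelihood of the observed sequence for each case: P(data | r = 2) = (2/8)(6/7)(1/6) = 1/28; P(data | r = 3) = (3/8)(5/7)(2/6) = 5/56; P(data | r = 4) = (4/8)(4/7)(3/6) = 1/7; P(data | r = 6) = (6/8)(2/7)(5/6) = 5/28; P(data | r = 7) = (7/8)(1/7)(6/6) = 1/8.
The prior-weighted likelihoods are 1/5 · 1/28 = 1/140, 1/5 · 5/56 = 1/56, 1/5 · 1/7 = 1/35, 1/5 · 5/28 = 1/28, 1/5 · 1/8 = 1/40; these sum to 4/35.
Normalising, the posterior is P(r = 2 | data) = 1/16, P(r = 3 | data) = 5/32, P(r = 4 | data) = 1/4, P(r = 6 | data) = 5/16, P(r = 7 | data) = 7/32.
So P(white next | data) = Σ P(white next | H) P(H | data) = (1)(1/16) + (4/5)(5/32) + (3/5)(1/4) + (1/5)(5/16) + (0)(7/32) = 2/5.

0.4000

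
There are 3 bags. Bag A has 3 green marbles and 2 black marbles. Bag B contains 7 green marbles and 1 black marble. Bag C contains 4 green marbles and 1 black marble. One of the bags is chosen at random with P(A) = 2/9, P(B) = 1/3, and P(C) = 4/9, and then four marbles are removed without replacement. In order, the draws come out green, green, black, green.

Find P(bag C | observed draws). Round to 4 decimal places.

The likelihood of the observed sequence under each hypothesis: P(data | bag A) = (3/5)(2/4)(2/3)(1/2) = 1/10; P(data | bag B) = (7/8)(6/7)(1/6)(5/5) = 1/8; P(data | bag C) = (4/5)(3/4)(1/3)(2/2) = 1/5.
Multiplying each by its prior: 2/9 · 1/10 = 1/45, 1/3 · 1/8 = 1/24, 4/9 · 1/5 = 4/45; these sum to 11/72.
Hence P(bag C | data) = (4/45) / (11/72) = 32/55.

0.5818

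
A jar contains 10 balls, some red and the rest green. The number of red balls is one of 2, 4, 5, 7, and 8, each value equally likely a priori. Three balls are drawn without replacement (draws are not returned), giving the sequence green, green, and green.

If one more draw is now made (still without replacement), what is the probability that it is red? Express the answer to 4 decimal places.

For each hypothesis, P(data | H) works out to: P(data | r = 2) = (8/10)(7/9)(6/8) = 7/15; P(data | r = 4) = (6/10)(5/9)(4/8) = 1/6; P(data | r = 5) = (5/10)(4/9)(3/8) = 1/12; P(data | r = 7) = (3/10)(2/9)(1/8) = 1/120; P(data | r = 8) = (2/10)(1/9)(0/8) = 0.
Multiplying each by its prior: 1/5 · 7/15 = 7/75, 1/5 · 1/6 = 1/30, 1/5 · 1/12 = 1/60, 1/5 · 1/120 = 1/600, 1/5 · 0 = 0; these sum to 29/200.
Dividing through by the total gives posterior P(r = 2 | data) = 56/87, P(r = 4 | data) = 20/87, P(r = 5 | data) = 10/87, P(r = 7 | data) = 1/87, P(r = 8 | data) = 0.
The predictive probability is P(red next | data) = (2/7)(56/87) + (4/7)(20/87) + (5/7)(10/87) + (1)(1/87) = 83/203.

0.4089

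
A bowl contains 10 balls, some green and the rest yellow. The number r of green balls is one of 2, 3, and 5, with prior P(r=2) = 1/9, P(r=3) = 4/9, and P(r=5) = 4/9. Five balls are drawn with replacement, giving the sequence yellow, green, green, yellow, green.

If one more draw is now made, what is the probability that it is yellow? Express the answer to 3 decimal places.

0.566

Under each hypothesis, the probability of the observed sequence is: P(data | r = 2) = (8/10)(2/10)(2/10)(8/10)(2/10) = 0.00512; P(data | r = 3) = (7/10)(3/10)(3/10)(7/10)(3/10) = 0.01323; P(data | r = 5) = (5/10)(5/10)(5/10)(5/10)(5/10) = 0.03125.
The prior-weighted likelihoods are 1/9 · 0.00512 = 0.00056889, 4/9 · 0.01323 = 0.00588, 4/9 · 0.03125 = 0.013889; summing to 0.020338.
Normalising, the posterior is P(r = 2 | data) = 0.027972, P(r = 3 | data) = 0.28912, P(r = 5 | data) = 0.68291.
Averaging over the posterior, P(yellow next | data) = (4/5)(0.027972) + (7/10)(0.28912) + (1/2)(0.68291) = 0.56622.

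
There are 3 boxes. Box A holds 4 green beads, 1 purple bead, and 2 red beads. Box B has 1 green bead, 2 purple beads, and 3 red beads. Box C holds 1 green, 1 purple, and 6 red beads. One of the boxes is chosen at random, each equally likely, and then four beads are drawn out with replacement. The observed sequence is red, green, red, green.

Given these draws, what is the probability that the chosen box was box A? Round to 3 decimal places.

The likelihood of the observed sequence under each hypothesis: P(data | box A) = (2/7)(4/7)(2/7)(4/7) = 0.026656; P(data | box B) = (3/6)(1/6)(3/6)(1/6) = 0.0069444; P(data | box C) = (6/8)(1/8)(6/8)(1/8) = 0.0087891.
Multiplying each by its prior: 1/3 · 0.026656 = 0.0088852, 1/3 · 0.0069444 = 0.0023148, 1/3 · 0.0087891 = 0.0029297; with total 0.01413.
Hence P(box A | data) = (0.0088852) / (0.01413) = 0.62883.

0.629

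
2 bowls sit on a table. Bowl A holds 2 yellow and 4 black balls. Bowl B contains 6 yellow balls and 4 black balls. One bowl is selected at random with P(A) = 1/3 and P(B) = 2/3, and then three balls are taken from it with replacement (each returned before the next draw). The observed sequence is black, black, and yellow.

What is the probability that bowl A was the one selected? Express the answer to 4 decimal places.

0.4355

The likelihood of the observed sequence under each hypothesis: P(data | bowl A) = (4/6)(4/6)(2/6) = 0.14815; P(data | bowl B) = (4/10)(4/10)(6/10) = 0.096.
Multiplying each by its prior: 1/3 · 0.14815 = 0.049383, 2/3 · 0.096 = 0.064; summing to 0.11338.
By Bayes' rule, P(bowl A | data) = (0.049383) / (0.11338) = 0.43554.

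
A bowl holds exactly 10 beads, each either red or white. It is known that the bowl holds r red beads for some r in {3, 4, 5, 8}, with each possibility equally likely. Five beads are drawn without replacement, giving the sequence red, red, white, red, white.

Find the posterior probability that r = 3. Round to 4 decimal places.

Compute the likelihood of the observed sequence for each case: P(data | r = 3) = (3/10)(2/9)(7/8)(1/7)(6/6) = 0.0083333; P(data | r = 4) = (4/10)(3/9)(6/8)(2/7)(5/6) = 0.02381; P(data | r = 5) = (5/10)(4/9)(5/8)(3/7)(4/6) = 0.039683; P(data | r = 8) = (8/10)(7/9)(2/8)(6/7)(1/6) = 0.022222.
The prior-weighted likelihoods are 1/4 · 0.0083333 = 0.0020833, 1/4 · 0.02381 = 0.0059524, 1/4 · 0.039683 = 0.0099206, 1/4 · 0.022222 = 0.0055556; summing to 0.023512.
Therefore the posterior P(r = 3 | data) = (0.0020833) / (0.023512) = 0.088608.

0.0886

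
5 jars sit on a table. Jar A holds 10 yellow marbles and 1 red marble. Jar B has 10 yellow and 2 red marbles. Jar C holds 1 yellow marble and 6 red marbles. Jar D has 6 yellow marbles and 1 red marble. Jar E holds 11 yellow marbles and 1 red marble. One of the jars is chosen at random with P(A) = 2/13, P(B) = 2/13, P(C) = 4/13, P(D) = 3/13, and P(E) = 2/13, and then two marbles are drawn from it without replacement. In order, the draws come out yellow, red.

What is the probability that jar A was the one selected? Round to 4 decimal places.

0.1101

Compute the likelihood of the observed sequence for each case: P(data | jar A) = (10/11)(1/10) = 1/11; P(data | jar B) = (10/12)(2/11) = 5/33; P(data | jar C) = (1/7)(6/6) = 1/7; P(data | jar D) = (6/7)(1/6) = 1/7; P(data | jar E) = (11/12)(1/11) = 1/12.
The prior-weighted likelihoods are 2/13 · 1/11 = 2/143, 2/13 · 5/33 = 10/429, 4/13 · 1/7 = 4/91, 3/13 · 1/7 = 3/91, 2/13 · 1/12 = 1/78; summing to 109/858.
Hence P(jar A | data) = (2/143) / (109/858) = 12/109.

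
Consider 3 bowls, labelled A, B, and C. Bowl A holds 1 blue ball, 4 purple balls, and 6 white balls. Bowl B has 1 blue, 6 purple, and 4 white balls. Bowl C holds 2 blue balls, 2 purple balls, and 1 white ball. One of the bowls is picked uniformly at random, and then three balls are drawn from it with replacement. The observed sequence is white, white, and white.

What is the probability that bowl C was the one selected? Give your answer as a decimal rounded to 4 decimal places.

Under each hypothesis, the probability of the observed sequence is: P(data | bowl A) = (6/11)(6/11)(6/11) = 0.16228; P(data | bowl B) = (4/11)(4/11)(4/11) = 0.048084; P(data | bowl C) = (1/5)(1/5)(1/5) = 0.008.
Multiplying each by its prior: 1/3 · 0.16228 = 0.054095, 1/3 · 0.048084 = 0.016028, 1/3 · 0.008 = 0.0026667; these sum to 0.072789.
Hence P(bowl C | data) = (0.0026667) / (0.072789) = 0.036635.

0.0366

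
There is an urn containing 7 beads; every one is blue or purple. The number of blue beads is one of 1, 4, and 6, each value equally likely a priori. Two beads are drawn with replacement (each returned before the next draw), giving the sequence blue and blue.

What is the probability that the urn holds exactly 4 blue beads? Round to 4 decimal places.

0.3019

Under each hypothesis, the probability of the observed sequence is: P(data | r = 1) = (1/7)(1/7) = 1/49; P(data | r = 4) = (4/7)(4/7) = 16/49; P(data | r = 6) = (6/7)(6/7) = 36/49.
Weighting by the prior gives 1/3 · 1/49 = 1/147, 1/3 · 16/49 = 16/147, 1/3 · 36/49 = 12/49; these sum to 53/147.
Hence P(r = 4 | data) = (16/147) / (53/147) = 16/53.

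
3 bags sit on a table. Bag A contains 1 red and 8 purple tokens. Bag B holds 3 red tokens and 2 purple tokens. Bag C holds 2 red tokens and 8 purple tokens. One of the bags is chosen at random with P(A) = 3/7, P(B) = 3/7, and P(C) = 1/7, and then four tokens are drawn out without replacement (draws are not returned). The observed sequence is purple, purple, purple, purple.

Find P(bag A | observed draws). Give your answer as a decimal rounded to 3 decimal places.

The likelihood of the observed sequence under each hypothesis: P(data | bag A) = (8/9)(7/8)(6/7)(5/6) = 5/9; P(data | bag B) = (2/5)(1/4)(0/3) = 0; P(data | bag C) = (8/10)(7/9)(6/8)(5/7) = 1/3.
The prior-weighted likelihoods are 3/7 · 5/9 = 5/21, 3/7 · 0 = 0, 1/7 · 1/3 = 1/21; with total 2/7.
By Bayes' rule, P(bag A | data) = (5/21) / (2/7) = 5/6.

0.833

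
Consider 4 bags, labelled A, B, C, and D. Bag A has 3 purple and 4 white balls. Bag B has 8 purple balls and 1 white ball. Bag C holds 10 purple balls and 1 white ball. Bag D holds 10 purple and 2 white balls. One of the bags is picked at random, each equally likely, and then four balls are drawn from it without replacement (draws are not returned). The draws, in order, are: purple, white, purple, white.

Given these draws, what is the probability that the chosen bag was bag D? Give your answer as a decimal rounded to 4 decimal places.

0.1502

The likelihood of the observed sequence under each hypothesis: P(data | bag A) = (3/7)(4/6)(2/5)(3/4) = 0.085714; P(data | bag B) = (8/9)(1/8)(7/7)(0/6) = 0; P(data | bag C) = (10/11)(1/10)(9/9)(0/8) = 0; P(data | bag D) = (10/12)(2/11)(9/10)(1/9) = 0.015152.
Multiplying each by its prior: 1/4 · 0.085714 = 0.021429, 1/4 · 0 = 0, 1/4 · 0 = 0, 1/4 · 0.015152 = 0.0037879; summing to 0.025216.
So P(bag D | data) = (0.0037879) / (0.025216) = 0.15021.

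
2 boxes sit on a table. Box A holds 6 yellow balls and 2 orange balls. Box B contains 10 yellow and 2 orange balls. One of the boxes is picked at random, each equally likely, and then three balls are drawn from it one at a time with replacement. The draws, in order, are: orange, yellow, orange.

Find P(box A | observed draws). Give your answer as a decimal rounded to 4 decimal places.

Compute the likelihood of the observed sequence for each case: P(data | box A) = (2/8)(6/8)(2/8) = 0.046875; P(data | box B) = (2/12)(10/12)(2/12) = 0.023148.
Multiplying each by its prior: 1/2 · 0.046875 = 0.023438, 1/2 · 0.023148 = 0.011574; these sum to 0.035012.
By Bayes' rule, P(box A | data) = (0.023438) / (0.035012) = 0.66942.

0.6694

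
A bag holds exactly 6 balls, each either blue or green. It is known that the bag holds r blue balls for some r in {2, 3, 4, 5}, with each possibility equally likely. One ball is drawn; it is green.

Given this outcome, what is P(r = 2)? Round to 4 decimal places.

0.4000

Compute the likelihood of this draw for each case: P(data | r = 2) = (4/6) = 2/3; P(data | r = 3) = (3/6) = 1/2; P(data | r = 4) = (2/6) = 1/3; P(data | r = 5) = (1/6) = 1/6.
Weighting by the prior gives 1/4 · 2/3 = 1/6, 1/4 · 1/2 = 1/8, 1/4 · 1/3 = 1/12, 1/4 · 1/6 = 1/24; these sum to 5/12.
Hence P(r = 2 | data) = (1/6) / (5/12) = 2/5.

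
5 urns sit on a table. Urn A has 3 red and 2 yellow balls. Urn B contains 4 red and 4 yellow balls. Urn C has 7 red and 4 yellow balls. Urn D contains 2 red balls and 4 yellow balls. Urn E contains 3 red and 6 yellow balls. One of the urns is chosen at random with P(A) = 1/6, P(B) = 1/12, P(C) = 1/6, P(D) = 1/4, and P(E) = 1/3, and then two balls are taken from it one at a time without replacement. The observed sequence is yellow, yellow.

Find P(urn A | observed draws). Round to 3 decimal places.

0.057

The likelihood of the observed sequence under each hypothesis: P(data | urn A) = (2/5)(1/4) = 0.1; P(data | urn B) = (4/8)(3/7) = 0.21429; P(data | urn C) = (4/11)(3/10) = 0.10909; P(data | urn D) = (4/6)(3/5) = 0.4; P(data | urn E) = (6/9)(5/8) = 0.41667.
Weighting by the prior gives 1/6 · 0.1 = 0.016667, 1/12 · 0.21429 = 0.017857, 1/6 · 0.10909 = 0.018182, 1/4 · 0.4 = 0.1, 1/3 · 0.41667 = 0.13889; with total 0.29159.
Hence P(urn A | data) = (0.016667) / (0.29159) = 0.057157.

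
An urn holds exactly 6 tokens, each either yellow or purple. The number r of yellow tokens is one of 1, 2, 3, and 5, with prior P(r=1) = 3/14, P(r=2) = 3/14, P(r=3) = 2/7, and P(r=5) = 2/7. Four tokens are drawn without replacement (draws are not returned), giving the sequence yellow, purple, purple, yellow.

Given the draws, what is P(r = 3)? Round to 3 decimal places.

For each hypothesis, P(data | H) works out to: P(data | r = 1) = (1/6)(5/5)(4/4)(0/3) = 0; P(data | r = 2) = (2/6)(4/5)(3/4)(1/3) = 1/15; P(data | r = 3) = (3/6)(3/5)(2/4)(2/3) = 1/10; P(data | r = 5) = (5/6)(1/5)(0/4) = 0.
The prior-weighted likelihoods are 3/14 · 0 = 0, 3/14 · 1/15 = 1/70, 2/7 · 1/10 = 1/35, 2/7 · 0 = 0; these sum to 3/70.
By Bayes' rule, P(r = 3 | data) = (1/35) / (3/70) = 2/3.

0.667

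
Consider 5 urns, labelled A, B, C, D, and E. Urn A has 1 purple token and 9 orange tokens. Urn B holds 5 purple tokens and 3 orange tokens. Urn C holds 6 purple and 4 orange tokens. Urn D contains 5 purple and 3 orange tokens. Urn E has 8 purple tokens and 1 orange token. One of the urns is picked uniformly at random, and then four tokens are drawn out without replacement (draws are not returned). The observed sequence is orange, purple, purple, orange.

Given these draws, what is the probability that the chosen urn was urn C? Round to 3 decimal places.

0.333

Compute the likelihood of the observed sequence for each case: P(data | urn A) = (9/10)(1/9)(0/8) = 0; P(data | urn B) = (3/8)(5/7)(4/6)(2/5) = 1/14; P(data | urn C) = (4/10)(6/9)(5/8)(3/7) = 1/14; P(data | urn D) = (3/8)(5/7)(4/6)(2/5) = 1/14; P(data | urn E) = (1/9)(8/8)(7/7)(0/6) = 0.
Multiplying each by its prior: 1/5 · 0 = 0, 1/5 · 1/14 = 1/70, 1/5 · 1/14 = 1/70, 1/5 · 1/14 = 1/70, 1/5 · 0 = 0; summing to 3/70.
By Bayes' rule, P(urn C | data) = (1/70) / (3/70) = 1/3.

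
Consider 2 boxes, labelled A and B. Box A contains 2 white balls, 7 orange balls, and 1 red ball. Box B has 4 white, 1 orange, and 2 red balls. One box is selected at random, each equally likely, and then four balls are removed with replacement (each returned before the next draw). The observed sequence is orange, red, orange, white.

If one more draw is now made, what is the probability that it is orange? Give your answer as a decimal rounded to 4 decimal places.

0.5586

For each hypothesis, P(data | H) works out to: P(data | box A) = (7/10)(1/10)(7/10)(2/10) = 0.0098; P(data | box B) = (1/7)(2/7)(1/7)(4/7) = 0.0033319.
Weighting by the prior gives 1/2 · 0.0098 = 0.0049, 1/2 · 0.0033319 = 0.001666; with total 0.006566.
Normalising, the posterior is P(box A | data) = 0.74627, P(box B | data) = 0.25373.
Averaging over the posterior, P(orange next | data) = (7/10)(0.74627) + (1/7)(0.25373) = 0.55864.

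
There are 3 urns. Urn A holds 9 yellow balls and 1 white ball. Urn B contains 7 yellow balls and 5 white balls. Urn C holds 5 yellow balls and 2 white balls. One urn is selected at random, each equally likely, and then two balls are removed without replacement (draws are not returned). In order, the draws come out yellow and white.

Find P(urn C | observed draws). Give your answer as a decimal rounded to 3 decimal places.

0.395

The likelihood of the observed sequence under each hypothesis: P(data | urn A) = (9/10)(1/9) = 0.1; P(data | urn B) = (7/12)(5/11) = 0.26515; P(data | urn C) = (5/7)(2/6) = 0.2381.
Weighting by the prior gives 1/3 · 0.1 = 0.033333, 1/3 · 0.26515 = 0.088384, 1/3 · 0.2381 = 0.079365; with total 0.20108.
Hence P(urn C | data) = (0.079365) / (0.20108) = 0.39469.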